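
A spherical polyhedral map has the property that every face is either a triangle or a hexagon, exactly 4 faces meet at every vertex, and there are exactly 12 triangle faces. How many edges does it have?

24

Let x be the number of hexagons; then F = 12 + x.
Edge–face incidences: 2E = 3·12 + 6·x = 36 + 6x.
Every vertex has degree 4, so 4V = 2E.
Euler: V − E + F = 2 ⇒ (2E)/4 − E + (12 + x) = 2.
Multiply by 8: 2·(2E) − 4·(2E) + 8·(12 + x) = 16, i.e. 96 + 8x − 2·(36 + 6x) = 16.
Collecting terms: −4x + 24 = 16, so −4x = −8, so x = 2.
Then 2E = 36 + 6·2 = 48, so E = 24, V = 2E/4 = 12, F = 12 + 2 = 14.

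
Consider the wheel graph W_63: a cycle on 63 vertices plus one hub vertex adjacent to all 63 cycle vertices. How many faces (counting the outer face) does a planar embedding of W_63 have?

64

W_63 has V = 63 + 1 = 64 vertices and E = 2·63 = 126 edges.
By Euler's formula F = 2 − V + E = 2 − 64 + 126 = 64.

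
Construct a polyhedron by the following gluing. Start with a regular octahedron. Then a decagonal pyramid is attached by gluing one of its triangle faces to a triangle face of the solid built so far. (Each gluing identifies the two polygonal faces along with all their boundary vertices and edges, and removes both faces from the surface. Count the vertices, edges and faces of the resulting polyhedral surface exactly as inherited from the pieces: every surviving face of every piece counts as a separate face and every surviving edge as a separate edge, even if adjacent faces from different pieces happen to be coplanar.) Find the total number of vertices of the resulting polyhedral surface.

14

A regular octahedron: V=6, E=12, F=8.
Attach a decagonal pyramid (V=11, E=20, F=11) along a 3-gon: merge 3 vertices and 3 edges, delete both glued faces → V=14, E=29, F=17.
Check: V − E + F = 14 − 29 + 17 = 2.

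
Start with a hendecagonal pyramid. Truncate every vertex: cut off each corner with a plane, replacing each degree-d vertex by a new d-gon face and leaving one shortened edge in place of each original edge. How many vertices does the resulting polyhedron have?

44

The base solid has V = 12, E = 22, F = 12.
Truncation replaces each original edge-end by a new vertex, so V′ = 2E = 44.
Each original edge survives, and each old vertex of degree d contributes d new edges; summing degrees gives Σd = 2E, so E′ = E + 2E = 3E = 66.
Each original face survives and each original vertex becomes one new face: F′ = F + V = 24.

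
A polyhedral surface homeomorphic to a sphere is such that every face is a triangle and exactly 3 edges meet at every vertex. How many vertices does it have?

Each face has 3 edges and each edge borders two faces, so 2E = 3F.
Each vertex has degree 3, so 3V = 2E and hence V = 3F/3.
Euler: V − E + F = 2 ⇒ (3F/3) − (3F/2) + F = 2.
Multiply by 6: (6 − 9 + 6)F = 12, i.e. 3F = 12.
So F = 4, E = 3·4/2 = 6, V = 3·4/3 = 4.

4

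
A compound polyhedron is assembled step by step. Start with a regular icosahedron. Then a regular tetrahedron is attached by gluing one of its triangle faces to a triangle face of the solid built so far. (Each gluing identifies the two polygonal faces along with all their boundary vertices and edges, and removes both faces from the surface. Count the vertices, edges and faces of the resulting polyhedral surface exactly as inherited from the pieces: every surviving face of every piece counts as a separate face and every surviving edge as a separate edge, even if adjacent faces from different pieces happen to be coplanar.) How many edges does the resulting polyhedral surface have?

A regular icosahedron: V=12, E=30, F=20.
Attach a regular tetrahedron (V=4, E=6, F=4) along a 3-gon: merge 3 vertices and 3 edges, delete both glued faces → V=13, E=33, F=22.
Check: V − E + F = 13 − 33 + 22 = 2.

33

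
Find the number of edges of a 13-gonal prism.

A prism on an n-gon has two n-gon bases and n rectangular sides: V = 2·13 = 26, E = 3·13 = 39, F = 13 + 2 = 15.

39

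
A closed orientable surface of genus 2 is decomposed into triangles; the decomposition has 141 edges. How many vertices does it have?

χ = 2 − 2·2 = -2, and every face is a triangle so 3F = 2E.
F = 2E/3 = 94. Then V = -2 + E − F = -2 + 141 − 94 = 45.

45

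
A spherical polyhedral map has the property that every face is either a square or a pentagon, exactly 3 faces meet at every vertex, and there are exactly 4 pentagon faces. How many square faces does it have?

4

Let x be the number of squares; then F = 4 + x.
Edge–face incidences: 2E = 5·4 + 4·x = 20 + 4x.
Every vertex has degree 3, so 3V = 2E.
Euler: V − E + F = 2 ⇒ (2E)/3 − E + (4 + x) = 2.
Multiply by 6: 2·(2E) − 3·(2E) + 6·(4 + x) = 12, i.e. 24 + 6x − (20 + 4x) = 12.
Collecting terms: 2x + 4 = 12, so 2x = 8, so x = 4.
Then 2E = 20 + 4·4 = 36, so E = 18, V = 2E/3 = 12, F = 4 + 4 = 8.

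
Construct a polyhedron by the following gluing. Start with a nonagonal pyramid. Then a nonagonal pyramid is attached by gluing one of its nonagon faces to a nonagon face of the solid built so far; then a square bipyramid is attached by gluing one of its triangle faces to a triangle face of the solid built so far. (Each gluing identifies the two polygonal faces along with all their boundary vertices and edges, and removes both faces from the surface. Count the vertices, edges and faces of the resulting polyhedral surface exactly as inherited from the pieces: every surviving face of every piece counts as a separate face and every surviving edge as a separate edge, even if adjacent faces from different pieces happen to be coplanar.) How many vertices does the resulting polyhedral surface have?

A nonagonal pyramid: V=10, E=18, F=10.
Attach a nonagonal pyramid (V=10, E=18, F=10) along a 9-gon: merge 9 vertices and 9 edges, delete both glued faces → V=11, E=27, F=18.
Attach a square bipyramid (V=6, E=12, F=8) along a 3-gon: merge 3 vertices and 3 edges, delete both glued faces → V=14, E=36, F=24.
Check: V − E + F = 14 − 36 + 24 = 2.

14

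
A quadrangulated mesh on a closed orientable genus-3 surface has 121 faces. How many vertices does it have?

117

χ = 2 − 2·3 = -4, and every face is a square so 4F = 2E.
E = 4·121/2 = 242. Then V = -4 + E − F = -4 + 242 − 121 = 117.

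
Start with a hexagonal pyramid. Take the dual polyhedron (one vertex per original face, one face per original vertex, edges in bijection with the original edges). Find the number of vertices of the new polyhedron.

7

The base solid has V = 7, E = 12, F = 7.
The dual swaps V and F and preserves E: V′ = F = 7, E′ = E = 12, F′ = V = 7.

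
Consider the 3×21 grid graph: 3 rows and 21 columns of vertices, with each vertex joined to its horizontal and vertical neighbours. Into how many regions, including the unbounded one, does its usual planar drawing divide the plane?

41

The grid has V = 3·21 = 63 vertices and E = 3·20 + 21·2 = 102 edges.
F = 2 − V + E = 2 − 63 + 102 = 41.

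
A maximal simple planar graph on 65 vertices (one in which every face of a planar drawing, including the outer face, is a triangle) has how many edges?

In a plane triangulation 3F = 2E and V − E + F = 2, so E = 3V − 6 = 3·65 − 6 = 189.

189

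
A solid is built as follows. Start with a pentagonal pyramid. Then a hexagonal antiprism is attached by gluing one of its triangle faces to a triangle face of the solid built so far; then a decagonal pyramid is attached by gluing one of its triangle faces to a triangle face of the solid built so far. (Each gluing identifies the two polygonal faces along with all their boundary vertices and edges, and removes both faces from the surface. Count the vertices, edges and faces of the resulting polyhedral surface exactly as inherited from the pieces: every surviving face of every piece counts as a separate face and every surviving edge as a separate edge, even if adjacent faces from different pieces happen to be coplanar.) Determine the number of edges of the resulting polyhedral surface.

A pentagonal pyramid: V=6, E=10, F=6.
Attach a hexagonal antiprism (V=12, E=24, F=14) along a 3-gon: merge 3 vertices and 3 edges, delete both glued faces → V=15, E=31, F=18.
Attach a decagonal pyramid (V=11, E=20, F=11) along a 3-gon: merge 3 vertices and 3 edges, delete both glued faces → V=23, E=48, F=27.
Check: V − E + F = 23 − 48 + 27 = 2.

48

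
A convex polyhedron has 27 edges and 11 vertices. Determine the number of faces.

Here V − E + F = 2.
F = 2 − V + E = 2 − 11 + 27 = 18.

18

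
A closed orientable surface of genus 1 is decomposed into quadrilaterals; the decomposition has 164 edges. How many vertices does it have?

82

χ = 2 − 2·1 = 0, and every face is a square so 4F = 2E.
F = 2E/4 = 82. Then V = 0 + E − F = 0 + 164 − 82 = 82.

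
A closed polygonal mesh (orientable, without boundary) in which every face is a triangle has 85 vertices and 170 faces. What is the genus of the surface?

Every face is a triangle, so 2E = 3·170 = 510, giving E = 255.
χ = V − E + F = 85 − 255 + 170 = 0.
For a closed orientable surface χ = 2 − 2g, so g = (2 − (0))/2 = 1.

1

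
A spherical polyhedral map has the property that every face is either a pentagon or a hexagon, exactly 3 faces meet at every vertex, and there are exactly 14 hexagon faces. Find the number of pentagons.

Let x be the number of pentagons; then F = 14 + x.
Edge–face incidences: 2E = 6·14 + 5·x = 84 + 5x.
Every vertex has degree 3, so 3V = 2E.
Euler: V − E + F = 2 ⇒ (2E)/3 − E + (14 + x) = 2.
Multiply by 6: 2·(2E) − 3·(2E) + 6·(14 + x) = 12, i.e. 84 + 6x − (84 + 5x) = 12.
Collecting terms: x = 12.
Then 2E = 84 + 5·12 = 144, so E = 72, V = 2E/3 = 48, F = 14 + 12 = 26.

12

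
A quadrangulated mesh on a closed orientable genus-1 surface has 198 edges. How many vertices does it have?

99

χ = 2 − 2·1 = 0, and every face is a square so 4F = 2E.
F = 2E/4 = 99. Then V = 0 + E − F = 0 + 198 − 99 = 99.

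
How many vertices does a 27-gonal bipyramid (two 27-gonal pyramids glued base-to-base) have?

A bipyramid over an n-gon has 2n triangular faces and n + 2 vertices: V = 27 + 2 = 29, E = 3·27 = 81, F = 2·27 = 54.

29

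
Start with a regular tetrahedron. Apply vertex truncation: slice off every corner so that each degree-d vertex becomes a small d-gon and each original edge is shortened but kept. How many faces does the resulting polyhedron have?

The base solid has V = 4, E = 6, F = 4.
Truncation replaces each original edge-end by a new vertex, so V′ = 2E = 12.
Each original edge survives, and each old vertex of degree d contributes d new edges; summing degrees gives Σd = 2E, so E′ = E + 2E = 3E = 18.
Each original face survives and each original vertex becomes one new face: F′ = F + V = 8.

8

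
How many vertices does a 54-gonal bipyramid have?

A bipyramid over an n-gon has 2n triangular faces and n + 2 vertices: V = 54 + 2 = 56, E = 3·54 = 162, F = 2·54 = 108.

56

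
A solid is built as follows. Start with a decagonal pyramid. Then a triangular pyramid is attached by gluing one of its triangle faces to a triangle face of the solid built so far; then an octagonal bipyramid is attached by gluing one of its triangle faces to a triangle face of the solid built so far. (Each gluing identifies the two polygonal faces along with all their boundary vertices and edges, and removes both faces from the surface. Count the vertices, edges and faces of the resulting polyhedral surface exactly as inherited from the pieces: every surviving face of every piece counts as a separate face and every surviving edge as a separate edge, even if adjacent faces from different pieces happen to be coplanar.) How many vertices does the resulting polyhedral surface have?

A decagonal pyramid: V=11, E=20, F=11.
Attach a triangular pyramid (V=4, E=6, F=4) along a 3-gon: merge 3 vertices and 3 edges, delete both glued faces → V=12, E=23, F=13.
Attach an octagonal bipyramid (V=10, E=24, F=16) along a 3-gon: merge 3 vertices and 3 edges, delete both glued faces → V=19, E=44, F=27.
Check: V − E + F = 19 − 44 + 27 = 2.

19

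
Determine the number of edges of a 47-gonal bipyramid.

141

A bipyramid over an n-gon has 2n triangular faces and n + 2 vertices: V = 47 + 2 = 49, E = 3·47 = 141, F = 2·47 = 94.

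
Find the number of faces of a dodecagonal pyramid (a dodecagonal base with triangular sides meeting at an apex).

A pyramid on an n-gon base has one n-gon and n triangles: V = 12 + 1 = 13, E = 2·12 = 24, F = 12 + 1 = 13.

13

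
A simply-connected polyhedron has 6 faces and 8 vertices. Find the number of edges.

12

Here V − E + F = 2.
E = V + F − (2) = 8 + 6 − (2) = 12.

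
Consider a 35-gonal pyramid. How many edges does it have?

A pyramid on an n-gon base has one n-gon and n triangles: V = 35 + 1 = 36, E = 2·35 = 70, F = 35 + 1 = 36.

70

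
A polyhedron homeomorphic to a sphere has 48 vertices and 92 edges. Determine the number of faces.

Here V − E + F = 2.
F = 2 − V + E = 2 − 48 + 92 = 46.

46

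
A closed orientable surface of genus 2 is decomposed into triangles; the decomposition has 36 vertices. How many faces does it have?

χ = 2 − 2·2 = -2, and every face is a triangle so 3F = 2E.
V − E + F = -2 with E = 3F/2 gives 36 − (3/2 − 1)·F = -2, so F = 76 and E = 114.

76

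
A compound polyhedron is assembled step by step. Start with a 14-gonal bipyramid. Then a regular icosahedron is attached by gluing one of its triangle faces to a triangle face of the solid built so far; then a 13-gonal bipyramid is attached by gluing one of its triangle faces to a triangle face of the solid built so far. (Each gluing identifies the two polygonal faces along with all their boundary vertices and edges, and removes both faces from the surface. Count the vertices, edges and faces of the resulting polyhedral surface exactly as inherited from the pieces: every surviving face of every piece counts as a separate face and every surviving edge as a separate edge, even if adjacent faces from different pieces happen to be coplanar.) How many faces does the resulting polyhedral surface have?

A 14-gonal bipyramid: V=16, E=42, F=28.
Attach a regular icosahedron (V=12, E=30, F=20) along a 3-gon: merge 3 vertices and 3 edges, delete both glued faces → V=25, E=69, F=46.
Attach a 13-gonal bipyramid (V=15, E=39, F=26) along a 3-gon: merge 3 vertices and 3 edges, delete both glued faces → V=37, E=105, F=70.
Check: V − E + F = 37 − 105 + 70 = 2.

70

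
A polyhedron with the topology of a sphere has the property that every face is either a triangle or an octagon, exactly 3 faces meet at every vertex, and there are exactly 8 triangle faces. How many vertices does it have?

Let x be the number of octagons; then F = 8 + x.
Edge–face incidences: 2E = 3·8 + 8·x = 24 + 8x.
Every vertex has degree 3, so 3V = 2E.
Euler: V − E + F = 2 ⇒ (2E)/3 − E + (8 + x) = 2.
Multiply by 6: 2·(2E) − 3·(2E) + 6·(8 + x) = 12, i.e. 48 + 6x − (24 + 8x) = 12.
Collecting terms: −2x + 24 = 12, so −2x = −12, so x = 6.
Then 2E = 24 + 8·6 = 72, so E = 36, V = 2E/3 = 24, F = 8 + 6 = 14.

24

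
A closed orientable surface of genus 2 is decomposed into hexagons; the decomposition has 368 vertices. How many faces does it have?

χ = 2 − 2·2 = -2, and every face is a hexagon so 6F = 2E.
V − E + F = -2 with E = 6F/2 gives 368 − (6/2 − 1)·F = -2, so F = 185 and E = 555.

185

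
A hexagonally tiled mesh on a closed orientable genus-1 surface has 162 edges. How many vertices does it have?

108

χ = 2 − 2·1 = 0, and every face is a hexagon so 6F = 2E.
F = 2E/6 = 54. Then V = 0 + E − F = 0 + 162 − 54 = 108.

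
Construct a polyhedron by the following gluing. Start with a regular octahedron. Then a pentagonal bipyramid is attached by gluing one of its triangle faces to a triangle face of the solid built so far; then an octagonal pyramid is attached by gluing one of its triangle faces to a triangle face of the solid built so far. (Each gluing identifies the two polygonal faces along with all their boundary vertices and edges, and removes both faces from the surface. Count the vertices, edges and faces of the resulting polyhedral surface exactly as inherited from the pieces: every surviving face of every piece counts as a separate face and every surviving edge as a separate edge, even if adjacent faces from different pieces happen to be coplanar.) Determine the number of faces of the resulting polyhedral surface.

A regular octahedron: V=6, E=12, F=8.
Attach a pentagonal bipyramid (V=7, E=15, F=10) along a 3-gon: merge 3 vertices and 3 edges, delete both glued faces → V=10, E=24, F=16.
Attach an octagonal pyramid (V=9, E=16, F=9) along a 3-gon: merge 3 vertices and 3 edges, delete both glued faces → V=16, E=37, F=23.
Check: V − E + F = 16 − 37 + 23 = 2.

23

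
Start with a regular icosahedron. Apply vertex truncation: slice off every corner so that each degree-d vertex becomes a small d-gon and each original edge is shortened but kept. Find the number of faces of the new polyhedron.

32

The base solid has V = 12, E = 30, F = 20.
Truncation replaces each original edge-end by a new vertex, so V′ = 2E = 60.
Each original edge survives, and each old vertex of degree d contributes d new edges; summing degrees gives Σd = 2E, so E′ = E + 2E = 3E = 90.
Each original face survives and each original vertex becomes one new face: F′ = F + V = 32.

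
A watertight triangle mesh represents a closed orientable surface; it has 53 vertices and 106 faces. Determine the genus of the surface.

Every face is a triangle, so 2E = 3·106 = 318, giving E = 159.
χ = V − E + F = 53 − 159 + 106 = 0.
For a closed orientable surface χ = 2 − 2g, so g = (2 − (0))/2 = 1.

1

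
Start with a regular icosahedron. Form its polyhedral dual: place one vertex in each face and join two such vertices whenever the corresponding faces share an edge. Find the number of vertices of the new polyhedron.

The base solid has V = 12, E = 30, F = 20.
The dual swaps V and F and preserves E: V′ = F = 20, E′ = E = 30, F′ = V = 12.

20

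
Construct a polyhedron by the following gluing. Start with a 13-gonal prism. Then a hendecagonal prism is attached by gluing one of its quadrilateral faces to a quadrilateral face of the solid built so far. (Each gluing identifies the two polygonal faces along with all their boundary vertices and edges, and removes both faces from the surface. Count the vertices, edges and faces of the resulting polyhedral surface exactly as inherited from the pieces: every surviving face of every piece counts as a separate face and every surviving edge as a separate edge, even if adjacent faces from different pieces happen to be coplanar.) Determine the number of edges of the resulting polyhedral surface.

A 13-gonal prism: V=26, E=39, F=15.
Attach a hendecagonal prism (V=22, E=33, F=13) along a 4-gon: merge 4 vertices and 4 edges, delete both glued faces → V=44, E=68, F=26.
Check: V − E + F = 44 − 68 + 26 = 2.

68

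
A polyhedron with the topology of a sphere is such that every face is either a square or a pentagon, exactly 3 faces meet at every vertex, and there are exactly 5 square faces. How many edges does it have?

Let x be the number of pentagons; then F = 5 + x.
Edge–face incidences: 2E = 4·5 + 5·x = 20 + 5x.
Every vertex has degree 3, so 3V = 2E.
Euler: V − E + F = 2 ⇒ (2E)/3 − E + (5 + x) = 2.
Multiply by 6: 2·(2E) − 3·(2E) + 6·(5 + x) = 12, i.e. 30 + 6x − (20 + 5x) = 12.
Collecting terms: x + 10 = 12, so x = 2.
Then 2E = 20 + 5·2 = 30, so E = 15, V = 2E/3 = 10, F = 5 + 2 = 7.

15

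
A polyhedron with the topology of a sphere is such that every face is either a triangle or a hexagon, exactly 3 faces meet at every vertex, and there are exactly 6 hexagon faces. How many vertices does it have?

16

Let x be the number of triangles; then F = 6 + x.
Edge–face incidences: 2E = 6·6 + 3·x = 36 + 3x.
Every vertex has degree 3, so 3V = 2E.
Euler: V − E + F = 2 ⇒ (2E)/3 − E + (6 + x) = 2.
Multiply by 6: 2·(2E) − 3·(2E) + 6·(6 + x) = 12, i.e. 36 + 6x − (36 + 3x) = 12.
Collecting terms: 3x = 12, so x = 4.
Then 2E = 36 + 3·4 = 48, so E = 24, V = 2E/3 = 16, F = 6 + 4 = 10.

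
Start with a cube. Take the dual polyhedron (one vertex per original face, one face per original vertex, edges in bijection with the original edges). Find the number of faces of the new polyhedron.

8

The base solid has V = 8, E = 12, F = 6.
The dual swaps V and F and preserves E: V′ = F = 6, E′ = E = 12, F′ = V = 8.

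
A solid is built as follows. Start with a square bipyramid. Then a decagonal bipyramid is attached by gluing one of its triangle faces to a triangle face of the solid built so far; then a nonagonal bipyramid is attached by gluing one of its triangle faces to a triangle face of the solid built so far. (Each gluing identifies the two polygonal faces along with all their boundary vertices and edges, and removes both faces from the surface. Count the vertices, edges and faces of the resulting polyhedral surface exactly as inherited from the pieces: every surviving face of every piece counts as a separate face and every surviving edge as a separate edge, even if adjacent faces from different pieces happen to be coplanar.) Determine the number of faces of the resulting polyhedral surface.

42

A square bipyramid: V=6, E=12, F=8.
Attach a decagonal bipyramid (V=12, E=30, F=20) along a 3-gon: merge 3 vertices and 3 edges, delete both glued faces → V=15, E=39, F=26.
Attach a nonagonal bipyramid (V=11, E=27, F=18) along a 3-gon: merge 3 vertices and 3 edges, delete both glued faces → V=23, E=63, F=42.
Check: V − E + F = 23 − 63 + 42 = 2.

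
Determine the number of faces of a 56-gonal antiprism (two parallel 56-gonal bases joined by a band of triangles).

114

An antiprism on an n-gon has two n-gon caps and 2n triangles: V = 2·56 = 112, E = 4·56 = 224, F = 2·56 + 2 = 114.
Check: V − E + F = 112 − 224 + 114 = 2.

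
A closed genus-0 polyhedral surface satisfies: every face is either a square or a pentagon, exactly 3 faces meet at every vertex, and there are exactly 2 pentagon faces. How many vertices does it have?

Let x be the number of squares; then F = 2 + x.
Edge–face incidences: 2E = 5·2 + 4·x = 10 + 4x.
Every vertex has degree 3, so 3V = 2E.
Euler: V − E + F = 2 ⇒ (2E)/3 − E + (2 + x) = 2.
Multiply by 6: 2·(2E) − 3·(2E) + 6·(2 + x) = 12, i.e. 12 + 6x − (10 + 4x) = 12.
Collecting terms: 2x + 2 = 12, so 2x = 10, so x = 5.
Then 2E = 10 + 4·5 = 30, so E = 15, V = 2E/3 = 10, F = 2 + 5 = 7.

10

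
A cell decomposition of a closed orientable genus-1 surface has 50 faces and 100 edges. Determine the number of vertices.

For a closed orientable surface of genus 1, χ = 2 − 2·1 = 0.
V = 0 + E − F = 0 + 100 − 50 = 50.

50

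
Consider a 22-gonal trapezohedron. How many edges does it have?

The n-trapezohedron (dual of the n-antiprism) has V = 2·22 + 2 = 46, E = 4·22 = 88, F = 2·22 = 44.
Check: V − E + F = 46 − 88 + 44 = 2.

88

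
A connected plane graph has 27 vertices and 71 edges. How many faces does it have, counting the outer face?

Euler's formula for a connected plane graph: V − E + F = 2, so F = 2 − 27 + 71 = 46.

46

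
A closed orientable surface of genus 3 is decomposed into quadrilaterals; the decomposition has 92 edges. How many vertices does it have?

χ = 2 − 2·3 = -4, and every face is a square so 4F = 2E.
F = 2E/4 = 46. Then V = -4 + E − F = -4 + 92 − 46 = 42.

42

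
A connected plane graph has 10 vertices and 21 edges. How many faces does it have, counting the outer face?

13

Euler's formula for a connected plane graph: V − E + F = 2, so F = 2 − 10 + 21 = 13.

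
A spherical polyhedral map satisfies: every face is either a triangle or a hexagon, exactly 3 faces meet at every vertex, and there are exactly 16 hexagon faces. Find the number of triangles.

Let x be the number of triangles; then F = 16 + x.
Edge–face incidences: 2E = 6·16 + 3·x = 96 + 3x.
Every vertex has degree 3, so 3V = 2E.
Euler: V − E + F = 2 ⇒ (2E)/3 − E + (16 + x) = 2.
Multiply by 6: 2·(2E) − 3·(2E) + 6·(16 + x) = 12, i.e. 96 + 6x − (96 + 3x) = 12.
Collecting terms: 3x = 12, so x = 4.
Then 2E = 96 + 3·4 = 108, so E = 54, V = 2E/3 = 36, F = 16 + 4 = 20.

4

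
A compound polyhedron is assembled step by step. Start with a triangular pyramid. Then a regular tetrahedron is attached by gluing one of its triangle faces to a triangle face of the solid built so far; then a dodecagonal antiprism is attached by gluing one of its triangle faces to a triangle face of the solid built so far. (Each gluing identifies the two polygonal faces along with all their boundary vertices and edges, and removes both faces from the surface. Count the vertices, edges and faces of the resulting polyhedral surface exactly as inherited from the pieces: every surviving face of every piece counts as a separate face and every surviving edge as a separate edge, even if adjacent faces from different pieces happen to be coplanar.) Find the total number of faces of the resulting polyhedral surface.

30

A triangular pyramid: V=4, E=6, F=4.
Attach a regular tetrahedron (V=4, E=6, F=4) along a 3-gon: merge 3 vertices and 3 edges, delete both glued faces → V=5, E=9, F=6.
Attach a dodecagonal antiprism (V=24, E=48, F=26) along a 3-gon: merge 3 vertices and 3 edges, delete both glued faces → V=26, E=54, F=30.
Check: V − E + F = 26 − 54 + 30 = 2.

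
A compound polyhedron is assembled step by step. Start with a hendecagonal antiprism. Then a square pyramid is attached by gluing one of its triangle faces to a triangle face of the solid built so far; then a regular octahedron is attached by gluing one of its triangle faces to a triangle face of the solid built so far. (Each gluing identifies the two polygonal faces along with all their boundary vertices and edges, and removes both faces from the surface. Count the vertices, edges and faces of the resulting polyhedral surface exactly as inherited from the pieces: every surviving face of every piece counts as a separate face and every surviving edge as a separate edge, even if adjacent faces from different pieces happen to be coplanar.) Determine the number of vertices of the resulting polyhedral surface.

27

A hendecagonal antiprism: V=22, E=44, F=24.
Attach a square pyramid (V=5, E=8, F=5) along a 3-gon: merge 3 vertices and 3 edges, delete both glued faces → V=24, E=49, F=27.
Attach a regular octahedron (V=6, E=12, F=8) along a 3-gon: merge 3 vertices and 3 edges, delete both glued faces → V=27, E=58, F=33.
Check: V − E + F = 27 − 58 + 33 = 2.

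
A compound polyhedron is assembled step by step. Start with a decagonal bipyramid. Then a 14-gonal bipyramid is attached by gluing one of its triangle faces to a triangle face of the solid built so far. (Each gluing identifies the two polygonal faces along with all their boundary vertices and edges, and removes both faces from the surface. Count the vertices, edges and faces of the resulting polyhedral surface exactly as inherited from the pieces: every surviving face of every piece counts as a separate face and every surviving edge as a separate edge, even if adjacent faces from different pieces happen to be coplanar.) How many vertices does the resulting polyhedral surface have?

A decagonal bipyramid: V=12, E=30, F=20.
Attach a 14-gonal bipyramid (V=16, E=42, F=28) along a 3-gon: merge 3 vertices and 3 edges, delete both glued faces → V=25, E=69, F=46.
Check: V − E + F = 25 − 69 + 46 = 2.

25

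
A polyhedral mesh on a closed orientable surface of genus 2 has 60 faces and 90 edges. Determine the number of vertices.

28

For a closed orientable surface of genus 2, χ = 2 − 2·2 = -2.
V = -2 + E − F = -2 + 90 − 60 = 28.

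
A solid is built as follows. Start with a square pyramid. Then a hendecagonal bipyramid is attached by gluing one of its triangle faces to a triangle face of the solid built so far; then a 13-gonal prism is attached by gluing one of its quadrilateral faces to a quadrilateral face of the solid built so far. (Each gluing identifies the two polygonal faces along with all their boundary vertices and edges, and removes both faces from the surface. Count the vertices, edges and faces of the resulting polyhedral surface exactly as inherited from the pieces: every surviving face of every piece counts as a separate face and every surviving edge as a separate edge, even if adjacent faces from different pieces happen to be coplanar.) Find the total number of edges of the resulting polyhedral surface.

73

A square pyramid: V=5, E=8, F=5.
Attach a hendecagonal bipyramid (V=13, E=33, F=22) along a 3-gon: merge 3 vertices and 3 edges, delete both glued faces → V=15, E=38, F=25.
Attach a 13-gonal prism (V=26, E=39, F=15) along a 4-gon: merge 4 vertices and 4 edges, delete both glued faces → V=37, E=73, F=38.
Check: V − E + F = 37 − 73 + 38 = 2.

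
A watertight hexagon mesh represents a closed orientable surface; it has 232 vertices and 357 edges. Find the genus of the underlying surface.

4

Every face is a hexagon and each edge borders two faces, so 6F = 2·357, giving F = 119.
χ = V − E + F = 232 − 357 + 119 = -6.
For a closed orientable surface χ = 2 − 2g, so g = (2 − (-6))/2 = 4.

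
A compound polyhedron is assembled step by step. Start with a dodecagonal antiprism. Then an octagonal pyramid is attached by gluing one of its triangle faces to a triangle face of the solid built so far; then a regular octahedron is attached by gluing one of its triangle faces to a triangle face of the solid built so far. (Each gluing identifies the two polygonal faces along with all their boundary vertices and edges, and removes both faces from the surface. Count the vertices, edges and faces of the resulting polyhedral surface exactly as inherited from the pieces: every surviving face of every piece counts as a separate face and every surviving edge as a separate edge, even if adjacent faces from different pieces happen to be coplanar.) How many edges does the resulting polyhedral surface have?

70

A dodecagonal antiprism: V=24, E=48, F=26.
Attach an octagonal pyramid (V=9, E=16, F=9) along a 3-gon: merge 3 vertices and 3 edges, delete both glued faces → V=30, E=61, F=33.
Attach a regular octahedron (V=6, E=12, F=8) along a 3-gon: merge 3 vertices and 3 edges, delete both glued faces → V=33, E=70, F=39.
Check: V − E + F = 33 − 70 + 39 = 2.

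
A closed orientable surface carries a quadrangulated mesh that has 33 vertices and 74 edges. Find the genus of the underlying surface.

Every face is a square and each edge borders two faces, so 4F = 2·74, giving F = 37.
χ = V − E + F = 33 − 74 + 37 = -4.
For a closed orientable surface χ = 2 − 2g, so g = (2 − (-4))/2 = 3.

3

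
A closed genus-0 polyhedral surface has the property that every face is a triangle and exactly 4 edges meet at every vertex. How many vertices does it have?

Each face has 3 edges and each edge borders two faces, so 2E = 3F.
Each vertex has degree 4, so 4V = 2E and hence V = 3F/4.
Euler: V − E + F = 2 ⇒ (3F/4) − (3F/2) + F = 2.
Multiply by 8: (6 − 12 + 8)F = 16, i.e. 2F = 16.
So F = 8, E = 3·8/2 = 12, V = 3·8/4 = 6.

6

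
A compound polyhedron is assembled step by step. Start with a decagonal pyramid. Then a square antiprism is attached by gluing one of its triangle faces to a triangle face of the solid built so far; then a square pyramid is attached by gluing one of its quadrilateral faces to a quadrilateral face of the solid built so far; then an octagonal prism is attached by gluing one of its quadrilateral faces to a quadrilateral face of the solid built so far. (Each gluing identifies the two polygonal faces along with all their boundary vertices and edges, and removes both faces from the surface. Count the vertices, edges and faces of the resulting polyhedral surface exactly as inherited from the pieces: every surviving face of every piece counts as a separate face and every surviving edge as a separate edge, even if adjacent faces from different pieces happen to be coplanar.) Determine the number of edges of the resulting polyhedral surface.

A decagonal pyramid: V=11, E=20, F=11.
Attach a square antiprism (V=8, E=16, F=10) along a 3-gon: merge 3 vertices and 3 edges, delete both glued faces → V=16, E=33, F=19.
Attach a square pyramid (V=5, E=8, F=5) along a 4-gon: merge 4 vertices and 4 edges, delete both glued faces → V=17, E=37, F=22.
Attach an octagonal prism (V=16, E=24, F=10) along a 4-gon: merge 4 vertices and 4 edges, delete both glued faces → V=29, E=57, F=30.
Check: V − E + F = 29 − 57 + 30 = 2.

57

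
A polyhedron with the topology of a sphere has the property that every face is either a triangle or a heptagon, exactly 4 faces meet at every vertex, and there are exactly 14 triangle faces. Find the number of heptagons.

2

Let x be the number of heptagons; then F = 14 + x.
Edge–face incidences: 2E = 3·14 + 7·x = 42 + 7x.
Every vertex has degree 4, so 4V = 2E.
Euler: V − E + F = 2 ⇒ (2E)/4 − E + (14 + x) = 2.
Multiply by 8: 2·(2E) − 4·(2E) + 8·(14 + x) = 16, i.e. 112 + 8x − 2·(42 + 7x) = 16.
Collecting terms: −6x + 28 = 16, so −6x = −12, so x = 2.
Then 2E = 42 + 7·2 = 56, so E = 28, V = 2E/4 = 14, F = 14 + 2 = 16.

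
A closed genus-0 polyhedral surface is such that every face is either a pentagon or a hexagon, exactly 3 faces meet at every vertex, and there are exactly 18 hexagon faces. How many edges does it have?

Let x be the number of pentagons; then F = 18 + x.
Edge–face incidences: 2E = 6·18 + 5·x = 108 + 5x.
Every vertex has degree 3, so 3V = 2E.
Euler: V − E + F = 2 ⇒ (2E)/3 − E + (18 + x) = 2.
Multiply by 6: 2·(2E) − 3·(2E) + 6·(18 + x) = 12, i.e. 108 + 6x − (108 + 5x) = 12.
Collecting terms: x = 12.
Then 2E = 108 + 5·12 = 168, so E = 84, V = 2E/3 = 56, F = 18 + 12 = 30.

84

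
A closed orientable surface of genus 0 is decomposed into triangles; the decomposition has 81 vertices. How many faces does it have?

χ = 2 − 2·0 = 2, and every face is a triangle so 3F = 2E.
V − E + F = 2 with E = 3F/2 gives 81 − (3/2 − 1)·F = 2, so F = 158 and E = 237.

158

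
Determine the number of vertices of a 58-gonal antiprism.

116

An antiprism on an n-gon has two n-gon caps and 2n triangles: V = 2·58 = 116, E = 4·58 = 232, F = 2·58 + 2 = 118.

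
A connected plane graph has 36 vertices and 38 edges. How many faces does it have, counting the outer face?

Euler's formula for a connected plane graph: V − E + F = 2, so F = 2 − 36 + 38 = 4.

4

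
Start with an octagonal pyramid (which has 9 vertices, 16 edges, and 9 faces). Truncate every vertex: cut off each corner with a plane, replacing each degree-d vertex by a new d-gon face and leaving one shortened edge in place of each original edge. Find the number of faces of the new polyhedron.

18

Truncation replaces each original edge-end by a new vertex, so V′ = 2E = 32.
Each original edge survives, and each old vertex of degree d contributes d new edges; summing degrees gives Σd = 2E, so E′ = E + 2E = 3E = 48.
Each original face survives and each original vertex becomes one new face: F′ = F + V = 18.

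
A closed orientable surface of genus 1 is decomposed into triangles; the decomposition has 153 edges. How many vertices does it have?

χ = 2 − 2·1 = 0, and every face is a triangle so 3F = 2E.
F = 2E/3 = 102. Then V = 0 + E − F = 0 + 153 − 102 = 51.

51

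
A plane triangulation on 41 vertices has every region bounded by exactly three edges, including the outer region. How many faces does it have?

78

In a plane triangulation 3F = 2E and V − E + F = 2, so F = 2V − 4 = 2·41 − 4 = 78.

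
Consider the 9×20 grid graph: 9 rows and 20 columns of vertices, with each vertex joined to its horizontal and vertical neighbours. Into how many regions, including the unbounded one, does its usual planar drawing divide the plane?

The grid has V = 9·20 = 180 vertices and E = 9·19 + 20·8 = 331 edges.
F = 2 − V + E = 2 − 180 + 331 = 153.

153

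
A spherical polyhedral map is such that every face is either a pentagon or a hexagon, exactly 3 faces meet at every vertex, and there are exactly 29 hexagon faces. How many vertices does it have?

78

Let x be the number of pentagons; then F = 29 + x.
Edge–face incidences: 2E = 6·29 + 5·x = 174 + 5x.
Every vertex has degree 3, so 3V = 2E.
Euler: V − E + F = 2 ⇒ (2E)/3 − E + (29 + x) = 2.
Multiply by 6: 2·(2E) − 3·(2E) + 6·(29 + x) = 12, i.e. 174 + 6x − (174 + 5x) = 12.
Collecting terms: x = 12.
Then 2E = 174 + 5·12 = 234, so E = 117, V = 2E/3 = 78, F = 29 + 12 = 41.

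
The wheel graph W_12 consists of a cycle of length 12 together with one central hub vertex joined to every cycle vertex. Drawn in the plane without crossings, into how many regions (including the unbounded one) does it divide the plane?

13

W_12 has V = 12 + 1 = 13 vertices and E = 2·12 = 24 edges.
By Euler's formula F = 2 − V + E = 2 − 13 + 24 = 13.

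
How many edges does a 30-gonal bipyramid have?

90

A bipyramid over an n-gon has 2n triangular faces and n + 2 vertices: V = 30 + 2 = 32, E = 3·30 = 90, F = 2·30 = 60.
Check: V − E + F = 32 − 90 + 60 = 2.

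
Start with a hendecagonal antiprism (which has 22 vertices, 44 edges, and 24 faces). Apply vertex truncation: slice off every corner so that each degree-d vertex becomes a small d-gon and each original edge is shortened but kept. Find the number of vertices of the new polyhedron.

Truncation replaces each original edge-end by a new vertex, so V′ = 2E = 88.
Each original edge survives, and each old vertex of degree d contributes d new edges; summing degrees gives Σd = 2E, so E′ = E + 2E = 3E = 132.
Each original face survives and each original vertex becomes one new face: F′ = F + V = 46.

88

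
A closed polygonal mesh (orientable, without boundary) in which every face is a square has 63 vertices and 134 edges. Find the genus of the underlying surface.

3

Every face is a square and each edge borders two faces, so 4F = 2·134, giving F = 67.
χ = V − E + F = 63 − 134 + 67 = -4.
For a closed orientable surface χ = 2 − 2g, so g = (2 − (-4))/2 = 3.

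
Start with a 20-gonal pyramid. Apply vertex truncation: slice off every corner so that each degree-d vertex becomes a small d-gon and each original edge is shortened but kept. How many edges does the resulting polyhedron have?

The base solid has V = 21, E = 40, F = 21.
Truncation replaces each original edge-end by a new vertex, so V′ = 2E = 80.
Each original edge survives, and each old vertex of degree d contributes d new edges; summing degrees gives Σd = 2E, so E′ = E + 2E = 3E = 120.
Each original face survives and each original vertex becomes one new face: F′ = F + V = 42.

120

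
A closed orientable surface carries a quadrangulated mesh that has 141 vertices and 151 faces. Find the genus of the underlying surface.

6

Every face is a square, so 2E = 4·151 = 604, giving E = 302.
χ = V − E + F = 141 − 302 + 151 = -10.
For a closed orientable surface χ = 2 − 2g, so g = (2 − (-10))/2 = 6.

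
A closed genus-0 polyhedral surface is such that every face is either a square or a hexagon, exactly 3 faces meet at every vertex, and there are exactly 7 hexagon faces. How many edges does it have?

Let x be the number of squares; then F = 7 + x.
Edge–face incidences: 2E = 6·7 + 4·x = 42 + 4x.
Every vertex has degree 3, so 3V = 2E.
Euler: V − E + F = 2 ⇒ (2E)/3 − E + (7 + x) = 2.
Multiply by 6: 2·(2E) − 3·(2E) + 6·(7 + x) = 12, i.e. 42 + 6x − (42 + 4x) = 12.
Collecting terms: 2x = 12, so x = 6.
Then 2E = 42 + 4·6 = 66, so E = 33, V = 2E/3 = 22, F = 7 + 6 = 13.

33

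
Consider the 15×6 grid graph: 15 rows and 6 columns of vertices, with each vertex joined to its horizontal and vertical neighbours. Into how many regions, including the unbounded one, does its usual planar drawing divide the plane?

71

The grid has V = 15·6 = 90 vertices and E = 15·5 + 6·14 = 159 edges.
F = 2 − V + E = 2 − 90 + 159 = 71.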